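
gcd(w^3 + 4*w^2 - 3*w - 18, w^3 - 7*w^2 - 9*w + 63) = w + 3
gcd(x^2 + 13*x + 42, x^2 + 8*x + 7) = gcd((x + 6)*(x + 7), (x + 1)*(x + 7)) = x + 7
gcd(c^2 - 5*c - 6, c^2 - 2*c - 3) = c + 1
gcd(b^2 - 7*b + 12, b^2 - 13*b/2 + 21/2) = b - 3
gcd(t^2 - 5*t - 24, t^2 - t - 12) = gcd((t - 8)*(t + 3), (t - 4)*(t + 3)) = t + 3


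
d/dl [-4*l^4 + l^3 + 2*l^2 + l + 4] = -16*l^3 + 3*l^2 + 4*l + 1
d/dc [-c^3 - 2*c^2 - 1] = c*(-3*c - 4)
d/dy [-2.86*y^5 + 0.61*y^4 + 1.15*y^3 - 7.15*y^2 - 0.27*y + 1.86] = -14.3*y^4 + 2.44*y^3 + 3.45*y^2 - 14.3*y - 0.27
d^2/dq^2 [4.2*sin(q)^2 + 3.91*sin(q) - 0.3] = -3.91*sin(q) + 8.4*cos(2*q)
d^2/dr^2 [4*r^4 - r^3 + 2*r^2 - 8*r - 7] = 48*r^2 - 6*r + 4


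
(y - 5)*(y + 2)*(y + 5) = y^3 + 2*y^2 - 25*y - 50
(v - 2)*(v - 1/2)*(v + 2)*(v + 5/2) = v^4 + 2*v^3 - 21*v^2/4 - 8*v + 5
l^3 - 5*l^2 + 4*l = l*(l - 4)*(l - 1)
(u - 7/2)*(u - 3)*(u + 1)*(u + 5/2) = u^4 - 3*u^3 - 39*u^2/4 + 41*u/2 + 105/4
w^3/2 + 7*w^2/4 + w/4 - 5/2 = (w/2 + 1)*(w - 1)*(w + 5/2)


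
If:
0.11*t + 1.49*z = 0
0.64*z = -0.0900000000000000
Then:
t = 1.90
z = -0.14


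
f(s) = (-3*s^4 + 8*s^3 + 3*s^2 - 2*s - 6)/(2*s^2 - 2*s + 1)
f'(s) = (2 - 4*s)*(-3*s^4 + 8*s^3 + 3*s^2 - 2*s - 6)/(2*s^2 - 2*s + 1)^2 + (-12*s^3 + 24*s^2 + 6*s - 2)/(2*s^2 - 2*s + 1) = 2*(-6*s^5 + 17*s^4 - 22*s^3 + 11*s^2 + 15*s - 7)/(4*s^4 - 8*s^3 + 8*s^2 - 4*s + 1)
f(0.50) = -10.88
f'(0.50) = 11.00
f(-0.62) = -1.98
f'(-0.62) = -0.83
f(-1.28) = -3.42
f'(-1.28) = 4.46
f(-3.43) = -22.36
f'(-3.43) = 12.50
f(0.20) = -9.15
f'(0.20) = -16.05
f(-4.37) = -35.50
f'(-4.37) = 15.44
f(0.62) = -8.74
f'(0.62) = 23.23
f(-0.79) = -2.00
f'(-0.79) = 1.00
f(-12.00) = -241.48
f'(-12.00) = 38.48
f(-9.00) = -139.56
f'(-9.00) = 29.46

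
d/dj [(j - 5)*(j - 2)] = 2*j - 7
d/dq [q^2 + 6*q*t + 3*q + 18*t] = 2*q + 6*t + 3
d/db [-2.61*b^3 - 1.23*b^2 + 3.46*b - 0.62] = -7.83*b^2 - 2.46*b + 3.46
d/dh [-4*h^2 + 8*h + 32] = 8 - 8*h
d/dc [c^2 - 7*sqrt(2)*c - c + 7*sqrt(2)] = 2*c - 7*sqrt(2) - 1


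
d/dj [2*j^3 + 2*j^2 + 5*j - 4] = 6*j^2 + 4*j + 5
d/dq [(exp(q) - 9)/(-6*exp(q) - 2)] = -14*exp(q)/(3*exp(q) + 1)^2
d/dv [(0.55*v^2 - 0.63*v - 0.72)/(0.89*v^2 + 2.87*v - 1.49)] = (2.1392*v^2 - 0.3574*v + 3.0051)/(0.7921*v^4 + 5.1086*v^3 + 5.5847*v^2 - 8.5526*v + 2.2201)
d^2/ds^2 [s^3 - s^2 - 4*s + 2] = 6*s - 2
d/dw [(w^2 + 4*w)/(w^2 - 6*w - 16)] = 2*(-5*w^2 - 16*w - 32)/(w^4 - 12*w^3 + 4*w^2 + 192*w + 256)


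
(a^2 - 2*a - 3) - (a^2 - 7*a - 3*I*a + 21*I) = 5*a + 3*I*a - 3 - 21*I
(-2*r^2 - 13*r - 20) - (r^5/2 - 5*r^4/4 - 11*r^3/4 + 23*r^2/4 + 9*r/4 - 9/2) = -r^5/2 + 5*r^4/4 + 11*r^3/4 - 31*r^2/4 - 61*r/4 - 31/2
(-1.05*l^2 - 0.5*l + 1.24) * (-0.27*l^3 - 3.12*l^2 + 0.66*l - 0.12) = 0.2835*l^5 + 3.411*l^4 + 0.5322*l^3 - 4.0728*l^2 + 0.8784*l - 0.1488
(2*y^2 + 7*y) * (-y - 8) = -2*y^3 - 23*y^2 - 56*y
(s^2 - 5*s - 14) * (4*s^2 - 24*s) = 4*s^4 - 44*s^3 + 64*s^2 + 336*s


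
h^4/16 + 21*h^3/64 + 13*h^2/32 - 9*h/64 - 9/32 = (h/4 + 1/4)*(h/4 + 1/2)*(h - 3/4)*(h + 3)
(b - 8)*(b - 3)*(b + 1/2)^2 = b^4 - 10*b^3 + 53*b^2/4 + 85*b/4 + 6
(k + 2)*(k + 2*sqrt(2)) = k^2 + 2*k + 2*sqrt(2)*k + 4*sqrt(2)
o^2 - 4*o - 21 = (o - 7)*(o + 3)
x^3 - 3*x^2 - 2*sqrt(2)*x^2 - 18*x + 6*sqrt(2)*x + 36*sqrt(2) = (x - 6)*(x + 3)*(x - 2*sqrt(2))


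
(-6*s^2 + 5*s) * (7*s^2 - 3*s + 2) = -42*s^4 + 53*s^3 - 27*s^2 + 10*s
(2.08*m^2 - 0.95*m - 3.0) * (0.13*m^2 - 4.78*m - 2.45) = 0.2704*m^4 - 10.0659*m^3 - 0.945*m^2 + 16.6675*m + 7.35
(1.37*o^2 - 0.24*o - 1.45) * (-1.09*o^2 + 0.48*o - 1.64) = -1.4933*o^4 + 0.9192*o^3 - 0.7815*o^2 - 0.3024*o + 2.378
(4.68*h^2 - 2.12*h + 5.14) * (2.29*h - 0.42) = 10.7172*h^3 - 6.8204*h^2 + 12.661*h - 2.1588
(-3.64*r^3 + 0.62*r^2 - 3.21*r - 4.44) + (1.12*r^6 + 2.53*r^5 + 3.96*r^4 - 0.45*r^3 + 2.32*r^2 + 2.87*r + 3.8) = 1.12*r^6 + 2.53*r^5 + 3.96*r^4 - 4.09*r^3 + 2.94*r^2 - 0.34*r - 0.640000000000001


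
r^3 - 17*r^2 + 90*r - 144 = (r - 8)*(r - 6)*(r - 3)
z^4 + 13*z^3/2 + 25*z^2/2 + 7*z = z*(z + 1)*(z + 2)*(z + 7/2)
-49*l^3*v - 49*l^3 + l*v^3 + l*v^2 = (-7*l + v)*(7*l + v)*(l*v + l)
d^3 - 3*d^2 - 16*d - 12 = (d - 6)*(d + 1)*(d + 2)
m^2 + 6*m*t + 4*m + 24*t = (m + 4)*(m + 6*t)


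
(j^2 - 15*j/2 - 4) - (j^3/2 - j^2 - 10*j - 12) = -j^3/2 + 2*j^2 + 5*j/2 + 8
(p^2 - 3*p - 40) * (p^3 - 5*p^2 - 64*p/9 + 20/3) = p^5 - 8*p^4 - 289*p^3/9 + 228*p^2 + 2380*p/9 - 800/3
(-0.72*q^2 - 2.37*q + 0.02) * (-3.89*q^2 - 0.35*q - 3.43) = 2.8008*q^4 + 9.4713*q^3 + 3.2213*q^2 + 8.1221*q - 0.0686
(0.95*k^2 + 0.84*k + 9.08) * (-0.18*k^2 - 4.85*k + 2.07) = -0.171*k^4 - 4.7587*k^3 - 3.7419*k^2 - 42.2992*k + 18.7956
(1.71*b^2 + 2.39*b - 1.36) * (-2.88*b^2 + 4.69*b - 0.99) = -4.9248*b^4 + 1.1367*b^3 + 13.433*b^2 - 8.7445*b + 1.3464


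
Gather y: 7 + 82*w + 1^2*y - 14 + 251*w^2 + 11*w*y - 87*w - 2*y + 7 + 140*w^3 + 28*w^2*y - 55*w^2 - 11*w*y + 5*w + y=140*w^3 + 28*w^2*y + 196*w^2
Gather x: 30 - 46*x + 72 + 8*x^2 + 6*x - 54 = 8*x^2 - 40*x + 48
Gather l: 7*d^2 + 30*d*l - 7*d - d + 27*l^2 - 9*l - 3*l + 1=7*d^2 - 8*d + 27*l^2 + l*(30*d - 12) + 1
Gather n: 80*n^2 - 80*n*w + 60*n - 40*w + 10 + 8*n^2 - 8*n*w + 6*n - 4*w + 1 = 88*n^2 + n*(66 - 88*w) - 44*w + 11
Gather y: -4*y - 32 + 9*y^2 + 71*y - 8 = 9*y^2 + 67*y - 40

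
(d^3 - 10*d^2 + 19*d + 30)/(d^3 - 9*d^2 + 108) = (d^2 - 4*d - 5)/(d^2 - 3*d - 18)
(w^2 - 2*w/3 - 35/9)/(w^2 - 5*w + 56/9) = (3*w + 5)/(3*w - 8)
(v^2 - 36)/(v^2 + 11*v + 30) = (v - 6)/(v + 5)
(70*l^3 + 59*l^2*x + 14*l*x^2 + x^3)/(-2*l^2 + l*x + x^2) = (35*l^2 + 12*l*x + x^2)/(-l + x)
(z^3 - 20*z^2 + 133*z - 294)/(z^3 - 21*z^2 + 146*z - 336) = (z - 7)/(z - 8)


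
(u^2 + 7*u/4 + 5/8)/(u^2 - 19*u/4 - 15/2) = (u + 1/2)/(u - 6)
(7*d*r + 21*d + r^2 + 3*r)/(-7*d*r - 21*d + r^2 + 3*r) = (7*d + r)/(-7*d + r)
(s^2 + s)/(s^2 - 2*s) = (s + 1)/(s - 2)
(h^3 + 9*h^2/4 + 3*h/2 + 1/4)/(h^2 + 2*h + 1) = h + 1/4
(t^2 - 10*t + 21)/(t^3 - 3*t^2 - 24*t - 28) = (t - 3)/(t^2 + 4*t + 4)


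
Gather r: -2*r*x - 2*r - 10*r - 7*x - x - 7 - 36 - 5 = r*(-2*x - 12) - 8*x - 48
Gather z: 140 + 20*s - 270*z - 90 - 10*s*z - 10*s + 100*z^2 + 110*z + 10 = 10*s + 100*z^2 + z*(-10*s - 160) + 60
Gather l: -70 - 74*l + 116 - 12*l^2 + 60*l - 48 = -12*l^2 - 14*l - 2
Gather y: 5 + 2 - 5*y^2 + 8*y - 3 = -5*y^2 + 8*y + 4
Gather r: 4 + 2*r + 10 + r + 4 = 3*r + 18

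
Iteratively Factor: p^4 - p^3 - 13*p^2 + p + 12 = (p + 1)*(p^3 - 2*p^2 - 11*p + 12) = (p + 1)*(p + 3)*(p^2 - 5*p + 4) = (p - 4)*(p + 1)*(p + 3)*(p - 1)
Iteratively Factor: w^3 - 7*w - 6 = (w - 3)*(w^2 + 3*w + 2) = (w - 3)*(w + 1)*(w + 2)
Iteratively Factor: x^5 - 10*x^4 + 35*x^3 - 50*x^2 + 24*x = (x - 4)*(x^4 - 6*x^3 + 11*x^2 - 6*x) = (x - 4)*(x - 2)*(x^3 - 4*x^2 + 3*x) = (x - 4)*(x - 3)*(x - 2)*(x^2 - x) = (x - 4)*(x - 3)*(x - 2)*(x - 1)*(x)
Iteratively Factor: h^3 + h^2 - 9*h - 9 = (h + 3)*(h^2 - 2*h - 3) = (h - 3)*(h + 3)*(h + 1)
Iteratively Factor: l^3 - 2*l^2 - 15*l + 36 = (l - 3)*(l^2 + l - 12) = (l - 3)*(l + 4)*(l - 3)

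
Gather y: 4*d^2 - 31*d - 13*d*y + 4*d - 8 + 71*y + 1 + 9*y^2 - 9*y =4*d^2 - 27*d + 9*y^2 + y*(62 - 13*d) - 7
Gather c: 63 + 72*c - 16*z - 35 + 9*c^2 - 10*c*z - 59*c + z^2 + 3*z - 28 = 9*c^2 + c*(13 - 10*z) + z^2 - 13*z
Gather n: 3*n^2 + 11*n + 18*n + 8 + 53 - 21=3*n^2 + 29*n + 40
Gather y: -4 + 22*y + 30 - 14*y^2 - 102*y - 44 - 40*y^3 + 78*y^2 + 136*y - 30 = -40*y^3 + 64*y^2 + 56*y - 48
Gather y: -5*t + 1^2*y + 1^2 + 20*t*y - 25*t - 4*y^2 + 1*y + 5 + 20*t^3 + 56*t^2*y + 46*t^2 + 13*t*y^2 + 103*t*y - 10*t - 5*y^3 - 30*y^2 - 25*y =20*t^3 + 46*t^2 - 40*t - 5*y^3 + y^2*(13*t - 34) + y*(56*t^2 + 123*t - 23) + 6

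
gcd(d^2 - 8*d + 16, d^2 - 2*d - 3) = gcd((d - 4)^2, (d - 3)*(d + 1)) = 1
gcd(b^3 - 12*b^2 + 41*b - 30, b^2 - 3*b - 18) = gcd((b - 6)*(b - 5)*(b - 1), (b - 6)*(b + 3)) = b - 6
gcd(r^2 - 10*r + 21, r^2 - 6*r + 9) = r - 3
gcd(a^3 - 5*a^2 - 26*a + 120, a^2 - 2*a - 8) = a - 4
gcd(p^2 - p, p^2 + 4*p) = p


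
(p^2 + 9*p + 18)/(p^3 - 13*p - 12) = (p + 6)/(p^2 - 3*p - 4)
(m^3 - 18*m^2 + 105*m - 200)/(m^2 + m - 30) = (m^2 - 13*m + 40)/(m + 6)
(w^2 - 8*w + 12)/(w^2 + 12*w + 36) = (w^2 - 8*w + 12)/(w^2 + 12*w + 36)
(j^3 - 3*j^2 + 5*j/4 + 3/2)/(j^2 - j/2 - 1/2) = (j^2 - 7*j/2 + 3)/(j - 1)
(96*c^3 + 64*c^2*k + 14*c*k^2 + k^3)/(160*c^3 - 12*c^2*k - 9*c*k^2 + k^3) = (24*c^2 + 10*c*k + k^2)/(40*c^2 - 13*c*k + k^2)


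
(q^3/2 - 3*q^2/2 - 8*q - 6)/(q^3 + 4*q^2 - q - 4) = (q^2 - 4*q - 12)/(2*(q^2 + 3*q - 4))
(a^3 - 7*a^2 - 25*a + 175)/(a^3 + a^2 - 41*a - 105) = (a - 5)/(a + 3)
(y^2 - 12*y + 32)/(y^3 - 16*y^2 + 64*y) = (y - 4)/(y*(y - 8))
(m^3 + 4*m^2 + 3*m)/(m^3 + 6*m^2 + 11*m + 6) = m/(m + 2)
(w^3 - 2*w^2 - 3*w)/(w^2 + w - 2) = w*(w^2 - 2*w - 3)/(w^2 + w - 2)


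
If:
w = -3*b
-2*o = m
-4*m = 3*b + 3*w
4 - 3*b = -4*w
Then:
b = 4/15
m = 2/5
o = -1/5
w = -4/5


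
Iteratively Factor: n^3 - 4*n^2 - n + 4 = (n - 4)*(n^2 - 1) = (n - 4)*(n + 1)*(n - 1)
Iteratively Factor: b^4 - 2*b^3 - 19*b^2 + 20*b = (b)*(b^3 - 2*b^2 - 19*b + 20) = b*(b + 4)*(b^2 - 6*b + 5) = b*(b - 1)*(b + 4)*(b - 5)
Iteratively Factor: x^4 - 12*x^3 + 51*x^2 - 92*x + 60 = (x - 2)*(x^3 - 10*x^2 + 31*x - 30) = (x - 5)*(x - 2)*(x^2 - 5*x + 6) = (x - 5)*(x - 3)*(x - 2)*(x - 2)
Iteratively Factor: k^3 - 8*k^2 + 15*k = (k - 5)*(k^2 - 3*k) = (k - 5)*(k - 3)*(k)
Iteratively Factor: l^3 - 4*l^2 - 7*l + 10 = (l - 5)*(l^2 + l - 2) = (l - 5)*(l - 1)*(l + 2)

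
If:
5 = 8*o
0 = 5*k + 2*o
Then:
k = -1/4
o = 5/8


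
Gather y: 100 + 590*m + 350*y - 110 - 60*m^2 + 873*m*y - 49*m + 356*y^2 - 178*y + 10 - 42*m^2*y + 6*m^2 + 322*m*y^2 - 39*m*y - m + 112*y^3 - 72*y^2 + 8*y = -54*m^2 + 540*m + 112*y^3 + y^2*(322*m + 284) + y*(-42*m^2 + 834*m + 180)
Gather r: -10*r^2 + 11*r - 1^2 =-10*r^2 + 11*r - 1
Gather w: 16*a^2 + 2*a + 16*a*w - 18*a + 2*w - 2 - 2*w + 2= 16*a^2 + 16*a*w - 16*a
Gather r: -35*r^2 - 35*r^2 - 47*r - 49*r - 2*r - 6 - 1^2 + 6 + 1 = -70*r^2 - 98*r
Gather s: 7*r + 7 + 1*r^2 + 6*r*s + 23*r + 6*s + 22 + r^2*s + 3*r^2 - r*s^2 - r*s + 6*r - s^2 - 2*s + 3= 4*r^2 + 36*r + s^2*(-r - 1) + s*(r^2 + 5*r + 4) + 32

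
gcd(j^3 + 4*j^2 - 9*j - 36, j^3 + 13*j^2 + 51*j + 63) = j + 3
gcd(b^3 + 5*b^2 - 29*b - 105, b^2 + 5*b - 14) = b + 7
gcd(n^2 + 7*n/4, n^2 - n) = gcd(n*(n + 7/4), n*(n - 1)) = n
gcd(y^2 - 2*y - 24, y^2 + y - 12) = y + 4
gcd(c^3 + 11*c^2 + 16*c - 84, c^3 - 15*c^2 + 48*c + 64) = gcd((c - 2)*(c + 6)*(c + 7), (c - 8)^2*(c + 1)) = 1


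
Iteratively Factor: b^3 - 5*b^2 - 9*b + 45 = (b - 3)*(b^2 - 2*b - 15) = (b - 3)*(b + 3)*(b - 5)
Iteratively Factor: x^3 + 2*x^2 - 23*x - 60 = (x - 5)*(x^2 + 7*x + 12) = (x - 5)*(x + 4)*(x + 3)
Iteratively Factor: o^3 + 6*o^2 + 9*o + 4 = (o + 1)*(o^2 + 5*o + 4) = (o + 1)*(o + 4)*(o + 1)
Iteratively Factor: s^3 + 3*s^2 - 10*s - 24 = (s + 2)*(s^2 + s - 12) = (s - 3)*(s + 2)*(s + 4)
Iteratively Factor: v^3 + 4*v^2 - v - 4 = (v - 1)*(v^2 + 5*v + 4) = (v - 1)*(v + 4)*(v + 1)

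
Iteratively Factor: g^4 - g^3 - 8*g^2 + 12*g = (g - 2)*(g^3 + g^2 - 6*g) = g*(g - 2)*(g^2 + g - 6) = g*(g - 2)*(g + 3)*(g - 2)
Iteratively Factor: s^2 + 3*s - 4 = (s + 4)*(s - 1)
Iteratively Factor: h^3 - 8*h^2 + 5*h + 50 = (h - 5)*(h^2 - 3*h - 10) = (h - 5)*(h + 2)*(h - 5)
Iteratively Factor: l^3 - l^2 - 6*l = (l + 2)*(l^2 - 3*l) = (l - 3)*(l + 2)*(l)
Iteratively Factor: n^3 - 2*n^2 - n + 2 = (n + 1)*(n^2 - 3*n + 2) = (n - 2)*(n + 1)*(n - 1)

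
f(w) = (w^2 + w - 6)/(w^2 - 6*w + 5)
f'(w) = (6 - 2*w)*(w^2 + w - 6)/(w^2 - 6*w + 5)^2 + (2*w + 1)/(w^2 - 6*w + 5) = (-7*w^2 + 22*w - 31)/(w^4 - 12*w^3 + 46*w^2 - 60*w + 25)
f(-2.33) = -0.12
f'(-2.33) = -0.20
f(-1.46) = -0.34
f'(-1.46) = -0.31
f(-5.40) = 0.27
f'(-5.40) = -0.08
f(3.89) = -4.06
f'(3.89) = -4.99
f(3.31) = -2.12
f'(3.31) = -2.29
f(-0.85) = -0.57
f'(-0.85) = -0.47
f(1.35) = 2.21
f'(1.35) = -8.61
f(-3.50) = 0.07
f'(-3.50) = -0.13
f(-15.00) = 0.64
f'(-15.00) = -0.02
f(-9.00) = 0.47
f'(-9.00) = -0.04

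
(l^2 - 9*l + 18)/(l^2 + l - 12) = (l - 6)/(l + 4)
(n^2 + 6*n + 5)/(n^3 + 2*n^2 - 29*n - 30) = (n + 5)/(n^2 + n - 30)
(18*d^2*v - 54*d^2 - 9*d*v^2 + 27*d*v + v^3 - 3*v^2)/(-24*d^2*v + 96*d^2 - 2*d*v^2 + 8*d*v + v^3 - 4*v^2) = (-3*d*v + 9*d + v^2 - 3*v)/(4*d*v - 16*d + v^2 - 4*v)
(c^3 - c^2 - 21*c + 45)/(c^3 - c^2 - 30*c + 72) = (c^2 + 2*c - 15)/(c^2 + 2*c - 24)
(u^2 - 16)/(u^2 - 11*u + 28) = (u + 4)/(u - 7)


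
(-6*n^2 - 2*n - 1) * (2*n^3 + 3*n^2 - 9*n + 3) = -12*n^5 - 22*n^4 + 46*n^3 - 3*n^2 + 3*n - 3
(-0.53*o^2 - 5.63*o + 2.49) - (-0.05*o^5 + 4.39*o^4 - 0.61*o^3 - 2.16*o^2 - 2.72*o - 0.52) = 0.05*o^5 - 4.39*o^4 + 0.61*o^3 + 1.63*o^2 - 2.91*o + 3.01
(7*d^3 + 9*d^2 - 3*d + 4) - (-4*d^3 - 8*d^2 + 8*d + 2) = 11*d^3 + 17*d^2 - 11*d + 2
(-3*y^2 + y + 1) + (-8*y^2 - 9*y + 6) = -11*y^2 - 8*y + 7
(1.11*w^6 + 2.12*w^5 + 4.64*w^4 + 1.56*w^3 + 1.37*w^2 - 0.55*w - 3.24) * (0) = 0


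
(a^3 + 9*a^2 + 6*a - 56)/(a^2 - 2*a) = a + 11 + 28/a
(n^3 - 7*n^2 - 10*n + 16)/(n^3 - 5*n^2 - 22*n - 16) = (n - 1)/(n + 1)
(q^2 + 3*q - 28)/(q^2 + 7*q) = (q - 4)/q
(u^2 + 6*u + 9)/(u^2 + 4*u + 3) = (u + 3)/(u + 1)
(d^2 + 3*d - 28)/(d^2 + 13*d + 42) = (d - 4)/(d + 6)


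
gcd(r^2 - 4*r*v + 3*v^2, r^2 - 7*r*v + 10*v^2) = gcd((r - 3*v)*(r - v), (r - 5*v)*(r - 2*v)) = 1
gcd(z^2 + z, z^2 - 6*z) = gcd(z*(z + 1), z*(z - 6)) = z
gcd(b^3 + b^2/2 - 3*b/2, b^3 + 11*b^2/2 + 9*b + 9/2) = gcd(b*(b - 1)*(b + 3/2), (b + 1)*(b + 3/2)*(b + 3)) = b + 3/2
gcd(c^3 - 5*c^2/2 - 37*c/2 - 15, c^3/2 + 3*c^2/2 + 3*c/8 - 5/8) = c^2 + 7*c/2 + 5/2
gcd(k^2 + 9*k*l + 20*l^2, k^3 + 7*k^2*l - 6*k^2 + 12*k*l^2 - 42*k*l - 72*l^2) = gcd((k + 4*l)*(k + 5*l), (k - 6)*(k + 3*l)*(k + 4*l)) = k + 4*l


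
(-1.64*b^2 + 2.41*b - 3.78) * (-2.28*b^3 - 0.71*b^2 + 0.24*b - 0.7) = 3.7392*b^5 - 4.3304*b^4 + 6.5137*b^3 + 4.4102*b^2 - 2.5942*b + 2.646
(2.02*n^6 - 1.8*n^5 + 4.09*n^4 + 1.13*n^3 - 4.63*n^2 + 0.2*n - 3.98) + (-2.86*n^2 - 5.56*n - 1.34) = 2.02*n^6 - 1.8*n^5 + 4.09*n^4 + 1.13*n^3 - 7.49*n^2 - 5.36*n - 5.32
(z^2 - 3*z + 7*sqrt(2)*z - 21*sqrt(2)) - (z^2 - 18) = -3*z + 7*sqrt(2)*z - 21*sqrt(2) + 18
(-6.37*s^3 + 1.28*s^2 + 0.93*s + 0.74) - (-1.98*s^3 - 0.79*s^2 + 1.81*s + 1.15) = -4.39*s^3 + 2.07*s^2 - 0.88*s - 0.41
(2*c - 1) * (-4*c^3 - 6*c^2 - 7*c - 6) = -8*c^4 - 8*c^3 - 8*c^2 - 5*c + 6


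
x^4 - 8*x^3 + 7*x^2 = x^2*(x - 7)*(x - 1)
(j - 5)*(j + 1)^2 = j^3 - 3*j^2 - 9*j - 5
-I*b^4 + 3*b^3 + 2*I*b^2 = b^2*(b + 2*I)*(-I*b + 1)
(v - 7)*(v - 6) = v^2 - 13*v + 42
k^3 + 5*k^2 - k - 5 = (k - 1)*(k + 1)*(k + 5)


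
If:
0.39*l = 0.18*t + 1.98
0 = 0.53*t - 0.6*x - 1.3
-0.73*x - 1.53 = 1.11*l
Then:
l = 2.85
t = -4.83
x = -6.43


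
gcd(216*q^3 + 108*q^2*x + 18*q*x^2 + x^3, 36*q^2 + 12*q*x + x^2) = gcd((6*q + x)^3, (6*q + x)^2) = 36*q^2 + 12*q*x + x^2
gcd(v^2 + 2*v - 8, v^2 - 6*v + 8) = v - 2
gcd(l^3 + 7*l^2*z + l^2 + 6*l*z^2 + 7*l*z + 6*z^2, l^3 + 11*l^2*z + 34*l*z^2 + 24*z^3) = l^2 + 7*l*z + 6*z^2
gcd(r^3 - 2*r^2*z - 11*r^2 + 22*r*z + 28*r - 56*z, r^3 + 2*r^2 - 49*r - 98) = r - 7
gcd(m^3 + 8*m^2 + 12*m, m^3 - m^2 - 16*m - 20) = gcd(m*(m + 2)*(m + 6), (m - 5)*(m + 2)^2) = m + 2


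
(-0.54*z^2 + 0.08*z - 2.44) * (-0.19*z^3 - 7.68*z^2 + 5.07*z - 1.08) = 0.1026*z^5 + 4.132*z^4 - 2.8886*z^3 + 19.728*z^2 - 12.4572*z + 2.6352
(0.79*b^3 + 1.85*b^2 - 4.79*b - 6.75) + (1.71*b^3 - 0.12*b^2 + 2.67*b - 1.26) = 2.5*b^3 + 1.73*b^2 - 2.12*b - 8.01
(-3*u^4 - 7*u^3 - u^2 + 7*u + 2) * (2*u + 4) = -6*u^5 - 26*u^4 - 30*u^3 + 10*u^2 + 32*u + 8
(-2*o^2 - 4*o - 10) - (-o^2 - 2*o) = -o^2 - 2*o - 10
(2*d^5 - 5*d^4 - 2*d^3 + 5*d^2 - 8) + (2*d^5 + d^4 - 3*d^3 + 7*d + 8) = 4*d^5 - 4*d^4 - 5*d^3 + 5*d^2 + 7*d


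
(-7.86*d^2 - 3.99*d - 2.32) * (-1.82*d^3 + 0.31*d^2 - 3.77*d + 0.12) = 14.3052*d^5 + 4.8252*d^4 + 32.6177*d^3 + 13.3799*d^2 + 8.2676*d - 0.2784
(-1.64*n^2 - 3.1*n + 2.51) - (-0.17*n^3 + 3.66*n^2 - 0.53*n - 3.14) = 0.17*n^3 - 5.3*n^2 - 2.57*n + 5.65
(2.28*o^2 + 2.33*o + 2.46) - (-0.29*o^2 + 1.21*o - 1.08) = 2.57*o^2 + 1.12*o + 3.54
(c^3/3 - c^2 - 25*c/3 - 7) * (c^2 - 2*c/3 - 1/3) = c^5/3 - 11*c^4/9 - 70*c^3/9 - 10*c^2/9 + 67*c/9 + 7/3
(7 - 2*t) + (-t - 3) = 4 - 3*t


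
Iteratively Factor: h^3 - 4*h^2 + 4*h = (h - 2)*(h^2 - 2*h) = h*(h - 2)*(h - 2)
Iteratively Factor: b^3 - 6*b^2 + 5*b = (b)*(b^2 - 6*b + 5) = b*(b - 1)*(b - 5)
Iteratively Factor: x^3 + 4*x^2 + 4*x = (x + 2)*(x^2 + 2*x) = x*(x + 2)*(x + 2)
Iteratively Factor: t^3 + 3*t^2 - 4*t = (t)*(t^2 + 3*t - 4) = t*(t + 4)*(t - 1)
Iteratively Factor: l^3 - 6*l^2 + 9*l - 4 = (l - 1)*(l^2 - 5*l + 4) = (l - 1)^2*(l - 4)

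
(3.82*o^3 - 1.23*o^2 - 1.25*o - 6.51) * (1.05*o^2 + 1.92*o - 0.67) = 4.011*o^5 + 6.0429*o^4 - 6.2335*o^3 - 8.4114*o^2 - 11.6617*o + 4.3617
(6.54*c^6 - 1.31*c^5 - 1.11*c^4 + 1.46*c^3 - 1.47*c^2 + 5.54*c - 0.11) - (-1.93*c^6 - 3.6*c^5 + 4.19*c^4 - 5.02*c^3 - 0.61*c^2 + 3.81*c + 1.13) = 8.47*c^6 + 2.29*c^5 - 5.3*c^4 + 6.48*c^3 - 0.86*c^2 + 1.73*c - 1.24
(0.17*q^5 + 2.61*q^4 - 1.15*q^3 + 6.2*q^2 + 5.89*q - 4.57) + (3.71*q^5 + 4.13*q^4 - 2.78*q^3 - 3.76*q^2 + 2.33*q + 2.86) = 3.88*q^5 + 6.74*q^4 - 3.93*q^3 + 2.44*q^2 + 8.22*q - 1.71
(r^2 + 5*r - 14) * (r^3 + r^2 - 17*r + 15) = r^5 + 6*r^4 - 26*r^3 - 84*r^2 + 313*r - 210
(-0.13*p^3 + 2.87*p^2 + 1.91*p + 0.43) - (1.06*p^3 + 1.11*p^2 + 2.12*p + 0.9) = -1.19*p^3 + 1.76*p^2 - 0.21*p - 0.47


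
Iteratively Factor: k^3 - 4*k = (k)*(k^2 - 4) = k*(k + 2)*(k - 2)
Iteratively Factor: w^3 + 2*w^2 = (w)*(w^2 + 2*w) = w^2*(w + 2)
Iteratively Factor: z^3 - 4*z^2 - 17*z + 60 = (z + 4)*(z^2 - 8*z + 15) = (z - 5)*(z + 4)*(z - 3)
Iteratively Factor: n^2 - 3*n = (n - 3)*(n)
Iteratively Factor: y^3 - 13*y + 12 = (y - 1)*(y^2 + y - 12) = (y - 3)*(y - 1)*(y + 4)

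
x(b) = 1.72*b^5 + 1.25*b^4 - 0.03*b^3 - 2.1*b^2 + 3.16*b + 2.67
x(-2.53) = -145.36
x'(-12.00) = 169730.20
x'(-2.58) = 308.58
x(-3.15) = -437.55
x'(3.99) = 2482.24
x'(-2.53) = 284.59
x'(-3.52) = 1119.05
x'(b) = 8.6*b^4 + 5.0*b^3 - 0.09*b^2 - 4.2*b + 3.16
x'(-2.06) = 122.59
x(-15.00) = -1243259.73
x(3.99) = 2036.13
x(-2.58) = -160.18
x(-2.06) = -53.79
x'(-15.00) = 418545.91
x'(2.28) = 284.78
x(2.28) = 138.36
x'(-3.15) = 705.94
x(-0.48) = 0.70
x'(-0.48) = 5.06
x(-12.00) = -402356.85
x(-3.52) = -770.75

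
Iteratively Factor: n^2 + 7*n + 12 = (n + 3)*(n + 4)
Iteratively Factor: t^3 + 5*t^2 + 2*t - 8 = (t - 1)*(t^2 + 6*t + 8) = (t - 1)*(t + 4)*(t + 2)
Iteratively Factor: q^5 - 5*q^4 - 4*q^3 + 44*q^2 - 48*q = (q - 4)*(q^4 - q^3 - 8*q^2 + 12*q) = q*(q - 4)*(q^3 - q^2 - 8*q + 12) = q*(q - 4)*(q - 2)*(q^2 + q - 6) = q*(q - 4)*(q - 2)*(q + 3)*(q - 2)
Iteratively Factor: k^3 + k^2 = (k)*(k^2 + k) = k^2*(k + 1)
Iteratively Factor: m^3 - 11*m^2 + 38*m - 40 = (m - 5)*(m^2 - 6*m + 8) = (m - 5)*(m - 2)*(m - 4)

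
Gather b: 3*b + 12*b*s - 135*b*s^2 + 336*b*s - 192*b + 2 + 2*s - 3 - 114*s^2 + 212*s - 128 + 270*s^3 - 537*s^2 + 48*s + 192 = b*(-135*s^2 + 348*s - 189) + 270*s^3 - 651*s^2 + 262*s + 63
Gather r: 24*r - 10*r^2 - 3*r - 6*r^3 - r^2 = -6*r^3 - 11*r^2 + 21*r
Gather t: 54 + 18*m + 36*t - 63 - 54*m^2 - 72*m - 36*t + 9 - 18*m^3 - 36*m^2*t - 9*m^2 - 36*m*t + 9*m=-18*m^3 - 63*m^2 - 45*m + t*(-36*m^2 - 36*m)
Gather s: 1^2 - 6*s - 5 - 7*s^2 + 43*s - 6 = -7*s^2 + 37*s - 10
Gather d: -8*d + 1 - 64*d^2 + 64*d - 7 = -64*d^2 + 56*d - 6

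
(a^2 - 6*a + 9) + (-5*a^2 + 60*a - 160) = -4*a^2 + 54*a - 151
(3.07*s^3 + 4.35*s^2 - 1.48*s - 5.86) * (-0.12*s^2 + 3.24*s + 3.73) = -0.3684*s^5 + 9.4248*s^4 + 25.7227*s^3 + 12.1335*s^2 - 24.5068*s - 21.8578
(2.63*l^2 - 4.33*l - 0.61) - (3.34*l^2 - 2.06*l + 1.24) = -0.71*l^2 - 2.27*l - 1.85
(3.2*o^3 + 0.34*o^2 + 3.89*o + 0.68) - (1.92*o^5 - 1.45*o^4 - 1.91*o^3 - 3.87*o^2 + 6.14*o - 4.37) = -1.92*o^5 + 1.45*o^4 + 5.11*o^3 + 4.21*o^2 - 2.25*o + 5.05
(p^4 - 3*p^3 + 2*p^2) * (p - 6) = p^5 - 9*p^4 + 20*p^3 - 12*p^2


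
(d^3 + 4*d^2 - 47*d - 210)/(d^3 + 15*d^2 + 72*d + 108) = (d^2 - 2*d - 35)/(d^2 + 9*d + 18)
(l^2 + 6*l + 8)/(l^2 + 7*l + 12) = (l + 2)/(l + 3)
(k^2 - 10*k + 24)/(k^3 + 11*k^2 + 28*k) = (k^2 - 10*k + 24)/(k*(k^2 + 11*k + 28))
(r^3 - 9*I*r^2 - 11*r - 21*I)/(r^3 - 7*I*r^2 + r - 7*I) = (r - 3*I)/(r - I)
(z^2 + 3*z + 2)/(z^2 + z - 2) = (z + 1)/(z - 1)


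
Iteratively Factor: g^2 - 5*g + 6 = (g - 2)*(g - 3)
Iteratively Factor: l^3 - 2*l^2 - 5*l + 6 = (l - 3)*(l^2 + l - 2) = (l - 3)*(l + 2)*(l - 1)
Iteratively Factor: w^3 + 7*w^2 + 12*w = (w)*(w^2 + 7*w + 12) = w*(w + 4)*(w + 3)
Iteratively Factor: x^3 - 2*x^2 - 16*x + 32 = (x + 4)*(x^2 - 6*x + 8) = (x - 4)*(x + 4)*(x - 2)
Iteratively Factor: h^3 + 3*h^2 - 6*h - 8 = (h + 1)*(h^2 + 2*h - 8) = (h - 2)*(h + 1)*(h + 4)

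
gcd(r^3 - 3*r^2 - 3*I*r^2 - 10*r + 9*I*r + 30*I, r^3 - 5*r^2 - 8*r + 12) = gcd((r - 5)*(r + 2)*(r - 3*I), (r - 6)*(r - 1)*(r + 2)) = r + 2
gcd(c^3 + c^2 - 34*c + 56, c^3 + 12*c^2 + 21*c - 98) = c^2 + 5*c - 14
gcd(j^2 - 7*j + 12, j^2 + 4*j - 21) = j - 3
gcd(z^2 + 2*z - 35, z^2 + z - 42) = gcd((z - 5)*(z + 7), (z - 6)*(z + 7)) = z + 7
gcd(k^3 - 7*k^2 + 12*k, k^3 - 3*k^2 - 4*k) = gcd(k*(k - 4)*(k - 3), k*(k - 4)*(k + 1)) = k^2 - 4*k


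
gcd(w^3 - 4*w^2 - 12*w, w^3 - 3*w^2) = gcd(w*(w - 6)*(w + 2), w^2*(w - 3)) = w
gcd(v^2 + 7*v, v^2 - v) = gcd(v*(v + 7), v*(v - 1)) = v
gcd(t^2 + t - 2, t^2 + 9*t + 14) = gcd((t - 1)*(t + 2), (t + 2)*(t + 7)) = t + 2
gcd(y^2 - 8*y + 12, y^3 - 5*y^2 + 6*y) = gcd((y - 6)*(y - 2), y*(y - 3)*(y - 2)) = y - 2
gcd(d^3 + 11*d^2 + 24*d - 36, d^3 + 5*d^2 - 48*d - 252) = d^2 + 12*d + 36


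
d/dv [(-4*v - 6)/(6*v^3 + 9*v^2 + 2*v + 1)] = 4*(12*v^3 + 36*v^2 + 27*v + 2)/(36*v^6 + 108*v^5 + 105*v^4 + 48*v^3 + 22*v^2 + 4*v + 1)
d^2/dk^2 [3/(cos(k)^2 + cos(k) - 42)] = 3*(-4*sin(k)^4 + 171*sin(k)^2 - 153*cos(k)/4 - 3*cos(3*k)/4 - 81)/((cos(k) - 6)^3*(cos(k) + 7)^3)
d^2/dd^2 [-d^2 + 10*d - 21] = -2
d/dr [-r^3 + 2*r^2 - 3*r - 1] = -3*r^2 + 4*r - 3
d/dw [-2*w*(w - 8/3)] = 16/3 - 4*w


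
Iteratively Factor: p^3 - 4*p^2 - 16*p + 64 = (p + 4)*(p^2 - 8*p + 16) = (p - 4)*(p + 4)*(p - 4)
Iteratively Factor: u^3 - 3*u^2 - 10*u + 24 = (u - 4)*(u^2 + u - 6) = (u - 4)*(u + 3)*(u - 2)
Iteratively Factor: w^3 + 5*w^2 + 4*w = (w + 4)*(w^2 + w) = (w + 1)*(w + 4)*(w)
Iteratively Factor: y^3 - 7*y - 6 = (y + 1)*(y^2 - y - 6) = (y - 3)*(y + 1)*(y + 2)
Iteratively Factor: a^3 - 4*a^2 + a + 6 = (a + 1)*(a^2 - 5*a + 6) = (a - 3)*(a + 1)*(a - 2)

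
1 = 1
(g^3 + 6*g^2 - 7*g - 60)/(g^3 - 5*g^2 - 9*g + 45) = (g^2 + 9*g + 20)/(g^2 - 2*g - 15)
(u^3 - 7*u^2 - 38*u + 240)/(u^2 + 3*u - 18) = (u^2 - 13*u + 40)/(u - 3)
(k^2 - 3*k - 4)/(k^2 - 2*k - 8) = (k + 1)/(k + 2)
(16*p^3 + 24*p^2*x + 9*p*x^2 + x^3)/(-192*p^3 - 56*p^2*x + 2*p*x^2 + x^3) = (4*p^2 + 5*p*x + x^2)/(-48*p^2 - 2*p*x + x^2)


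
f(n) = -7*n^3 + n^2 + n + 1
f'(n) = -21*n^2 + 2*n + 1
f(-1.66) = 34.12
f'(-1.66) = -60.19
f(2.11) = -58.20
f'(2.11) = -88.27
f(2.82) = -145.21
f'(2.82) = -160.36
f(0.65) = 0.15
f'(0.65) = -6.57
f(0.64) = 0.21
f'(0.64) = -6.32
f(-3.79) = 392.65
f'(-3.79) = -308.23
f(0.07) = 1.07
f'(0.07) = 1.04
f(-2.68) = 140.24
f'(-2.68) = -155.19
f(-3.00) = 196.00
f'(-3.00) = -194.00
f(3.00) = -176.00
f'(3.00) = -182.00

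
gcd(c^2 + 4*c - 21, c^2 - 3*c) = c - 3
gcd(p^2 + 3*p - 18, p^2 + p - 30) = p + 6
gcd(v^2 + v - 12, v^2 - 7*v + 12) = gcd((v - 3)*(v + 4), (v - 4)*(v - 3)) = v - 3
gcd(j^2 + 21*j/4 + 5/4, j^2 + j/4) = j + 1/4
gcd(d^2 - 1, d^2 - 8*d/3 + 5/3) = d - 1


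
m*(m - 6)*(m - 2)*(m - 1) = m^4 - 9*m^3 + 20*m^2 - 12*m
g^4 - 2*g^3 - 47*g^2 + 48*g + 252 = (g - 7)*(g - 3)*(g + 2)*(g + 6)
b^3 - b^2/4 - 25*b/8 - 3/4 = (b - 2)*(b + 1/4)*(b + 3/2)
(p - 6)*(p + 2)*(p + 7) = p^3 + 3*p^2 - 40*p - 84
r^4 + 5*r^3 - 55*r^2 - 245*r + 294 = (r - 7)*(r - 1)*(r + 6)*(r + 7)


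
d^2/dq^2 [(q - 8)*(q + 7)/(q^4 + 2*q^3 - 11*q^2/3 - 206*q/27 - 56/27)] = 486*(243*q^8 - 46035*q^6 - 132453*q^5 + 46476*q^4 + 331409*q^3 - 35616*q^2 - 435288*q - 227920)/(19683*q^12 + 118098*q^11 + 19683*q^10 - 1159110*q^9 - 1996731*q^8 + 2599614*q^7 + 9482913*q^6 + 4482702*q^5 - 10258380*q^4 - 15086168*q^3 - 8060640*q^2 - 1938048*q - 175616)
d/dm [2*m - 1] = 2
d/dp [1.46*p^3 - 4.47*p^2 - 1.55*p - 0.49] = 4.38*p^2 - 8.94*p - 1.55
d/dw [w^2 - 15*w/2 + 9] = 2*w - 15/2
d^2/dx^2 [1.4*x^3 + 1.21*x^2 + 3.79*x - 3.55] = 8.4*x + 2.42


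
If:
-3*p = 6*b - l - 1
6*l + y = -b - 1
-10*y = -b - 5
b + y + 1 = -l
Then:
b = -15/11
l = 0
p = 101/33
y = 4/11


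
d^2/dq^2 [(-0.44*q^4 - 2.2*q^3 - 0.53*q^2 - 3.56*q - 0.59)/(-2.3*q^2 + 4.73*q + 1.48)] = (4.6552*q^6 - 28.72056*q^5 + 50.077896*q^4 + 211.897716*q^3 + 133.521912*q^2 + 63.11106*q - 17.104282)/(12.167*q^6 - 75.0651*q^5 + 130.88541*q^4 - 9.21829700000004*q^3 - 84.221916*q^2 - 31.081776*q - 3.241792)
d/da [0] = 0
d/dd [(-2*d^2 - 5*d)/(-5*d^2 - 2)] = (-25*d^2 + 8*d + 10)/(25*d^4 + 20*d^2 + 4)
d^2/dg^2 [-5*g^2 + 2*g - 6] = -10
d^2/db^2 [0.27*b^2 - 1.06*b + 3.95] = 0.540000000000000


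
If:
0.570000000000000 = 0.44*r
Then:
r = 1.30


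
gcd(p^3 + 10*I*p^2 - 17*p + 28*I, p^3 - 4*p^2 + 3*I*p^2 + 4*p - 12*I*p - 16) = p^2 + 3*I*p + 4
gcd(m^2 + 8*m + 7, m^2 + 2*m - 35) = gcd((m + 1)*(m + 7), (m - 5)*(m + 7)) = m + 7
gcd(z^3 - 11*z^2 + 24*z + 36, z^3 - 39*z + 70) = 1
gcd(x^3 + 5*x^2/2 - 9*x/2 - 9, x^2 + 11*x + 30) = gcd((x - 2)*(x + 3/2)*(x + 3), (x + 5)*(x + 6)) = 1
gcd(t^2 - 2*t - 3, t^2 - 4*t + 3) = t - 3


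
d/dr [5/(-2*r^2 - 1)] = 20*r/(2*r^2 + 1)^2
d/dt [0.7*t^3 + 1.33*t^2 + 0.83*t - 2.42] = 2.1*t^2 + 2.66*t + 0.83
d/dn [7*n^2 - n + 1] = 14*n - 1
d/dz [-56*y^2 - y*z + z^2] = -y + 2*z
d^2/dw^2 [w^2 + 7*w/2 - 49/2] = 2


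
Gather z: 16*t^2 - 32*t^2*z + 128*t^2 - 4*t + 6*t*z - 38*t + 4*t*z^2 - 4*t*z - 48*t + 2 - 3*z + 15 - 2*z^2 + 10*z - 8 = 144*t^2 - 90*t + z^2*(4*t - 2) + z*(-32*t^2 + 2*t + 7) + 9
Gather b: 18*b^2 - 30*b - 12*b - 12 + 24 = 18*b^2 - 42*b + 12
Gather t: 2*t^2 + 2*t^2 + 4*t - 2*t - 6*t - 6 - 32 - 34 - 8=4*t^2 - 4*t - 80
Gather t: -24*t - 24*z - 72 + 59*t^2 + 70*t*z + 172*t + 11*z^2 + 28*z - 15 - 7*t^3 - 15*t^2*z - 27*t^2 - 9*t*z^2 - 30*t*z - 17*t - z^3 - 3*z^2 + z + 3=-7*t^3 + t^2*(32 - 15*z) + t*(-9*z^2 + 40*z + 131) - z^3 + 8*z^2 + 5*z - 84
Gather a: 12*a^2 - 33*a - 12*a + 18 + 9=12*a^2 - 45*a + 27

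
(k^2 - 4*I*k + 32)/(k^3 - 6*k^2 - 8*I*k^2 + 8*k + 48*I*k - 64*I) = (k + 4*I)/(k^2 - 6*k + 8)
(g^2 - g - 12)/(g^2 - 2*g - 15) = (g - 4)/(g - 5)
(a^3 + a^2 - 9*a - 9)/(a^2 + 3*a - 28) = (a^3 + a^2 - 9*a - 9)/(a^2 + 3*a - 28)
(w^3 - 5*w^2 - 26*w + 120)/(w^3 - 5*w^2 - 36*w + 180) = (w^2 + w - 20)/(w^2 + w - 30)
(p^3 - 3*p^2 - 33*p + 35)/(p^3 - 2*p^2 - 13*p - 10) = (-p^3 + 3*p^2 + 33*p - 35)/(-p^3 + 2*p^2 + 13*p + 10)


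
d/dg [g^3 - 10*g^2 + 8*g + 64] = 3*g^2 - 20*g + 8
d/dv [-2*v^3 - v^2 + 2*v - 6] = -6*v^2 - 2*v + 2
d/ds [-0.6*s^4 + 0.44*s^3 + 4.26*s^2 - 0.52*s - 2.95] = -2.4*s^3 + 1.32*s^2 + 8.52*s - 0.52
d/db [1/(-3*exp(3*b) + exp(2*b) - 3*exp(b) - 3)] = (9*exp(2*b) - 2*exp(b) + 3)*exp(b)/(3*exp(3*b) - exp(2*b) + 3*exp(b) + 3)^2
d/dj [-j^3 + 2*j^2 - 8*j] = -3*j^2 + 4*j - 8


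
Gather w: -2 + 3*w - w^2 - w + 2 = -w^2 + 2*w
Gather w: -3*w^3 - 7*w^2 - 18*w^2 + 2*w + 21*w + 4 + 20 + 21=-3*w^3 - 25*w^2 + 23*w + 45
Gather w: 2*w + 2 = 2*w + 2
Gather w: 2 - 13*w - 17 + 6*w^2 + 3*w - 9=6*w^2 - 10*w - 24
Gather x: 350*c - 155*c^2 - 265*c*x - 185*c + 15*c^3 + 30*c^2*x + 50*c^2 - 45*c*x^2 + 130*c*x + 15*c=15*c^3 - 105*c^2 - 45*c*x^2 + 180*c + x*(30*c^2 - 135*c)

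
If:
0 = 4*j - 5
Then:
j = 5/4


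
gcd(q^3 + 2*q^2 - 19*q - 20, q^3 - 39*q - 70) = q + 5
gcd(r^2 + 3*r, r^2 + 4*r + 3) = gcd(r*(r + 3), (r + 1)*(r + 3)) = r + 3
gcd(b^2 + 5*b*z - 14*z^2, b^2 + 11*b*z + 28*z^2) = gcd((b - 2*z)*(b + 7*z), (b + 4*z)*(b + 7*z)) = b + 7*z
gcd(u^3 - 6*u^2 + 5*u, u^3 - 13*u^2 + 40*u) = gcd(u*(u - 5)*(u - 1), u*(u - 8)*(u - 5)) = u^2 - 5*u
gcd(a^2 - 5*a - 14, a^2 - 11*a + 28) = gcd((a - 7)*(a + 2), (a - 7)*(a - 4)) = a - 7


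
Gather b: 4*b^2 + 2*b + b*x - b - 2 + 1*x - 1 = 4*b^2 + b*(x + 1) + x - 3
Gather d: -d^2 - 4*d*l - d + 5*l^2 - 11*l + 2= -d^2 + d*(-4*l - 1) + 5*l^2 - 11*l + 2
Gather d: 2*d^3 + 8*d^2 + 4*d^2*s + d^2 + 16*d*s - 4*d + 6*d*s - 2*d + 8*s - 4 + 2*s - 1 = 2*d^3 + d^2*(4*s + 9) + d*(22*s - 6) + 10*s - 5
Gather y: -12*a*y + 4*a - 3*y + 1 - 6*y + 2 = 4*a + y*(-12*a - 9) + 3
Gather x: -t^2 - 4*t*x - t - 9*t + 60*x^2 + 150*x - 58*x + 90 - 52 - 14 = -t^2 - 10*t + 60*x^2 + x*(92 - 4*t) + 24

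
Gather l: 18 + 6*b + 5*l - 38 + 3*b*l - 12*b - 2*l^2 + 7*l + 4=-6*b - 2*l^2 + l*(3*b + 12) - 16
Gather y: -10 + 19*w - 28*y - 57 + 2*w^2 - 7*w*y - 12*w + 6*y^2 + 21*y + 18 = 2*w^2 + 7*w + 6*y^2 + y*(-7*w - 7) - 49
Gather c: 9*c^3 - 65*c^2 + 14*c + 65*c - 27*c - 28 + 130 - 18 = 9*c^3 - 65*c^2 + 52*c + 84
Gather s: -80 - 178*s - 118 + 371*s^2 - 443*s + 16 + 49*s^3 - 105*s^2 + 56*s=49*s^3 + 266*s^2 - 565*s - 182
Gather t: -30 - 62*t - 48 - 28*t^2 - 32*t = -28*t^2 - 94*t - 78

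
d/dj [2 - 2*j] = -2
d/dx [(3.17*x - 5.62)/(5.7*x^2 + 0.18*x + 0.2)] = (-18.069*x^2 + 64.068*x + 1.6456)/(32.49*x^4 + 2.052*x^3 + 2.3124*x^2 + 0.072*x + 0.04)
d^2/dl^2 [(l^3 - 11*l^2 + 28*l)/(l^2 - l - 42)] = 120/(l^3 + 18*l^2 + 108*l + 216)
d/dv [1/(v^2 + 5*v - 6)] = (-2*v - 5)/(v^2 + 5*v - 6)^2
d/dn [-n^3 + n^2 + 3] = n*(2 - 3*n)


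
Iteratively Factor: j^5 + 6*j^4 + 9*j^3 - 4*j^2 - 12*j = (j + 2)*(j^4 + 4*j^3 + j^2 - 6*j) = (j + 2)^2*(j^3 + 2*j^2 - 3*j) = (j + 2)^2*(j + 3)*(j^2 - j) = j*(j + 2)^2*(j + 3)*(j - 1)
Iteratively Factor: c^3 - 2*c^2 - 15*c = (c - 5)*(c^2 + 3*c) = (c - 5)*(c + 3)*(c)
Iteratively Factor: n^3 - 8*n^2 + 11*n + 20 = (n - 5)*(n^2 - 3*n - 4) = (n - 5)*(n - 4)*(n + 1)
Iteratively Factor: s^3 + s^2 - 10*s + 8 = (s - 2)*(s^2 + 3*s - 4) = (s - 2)*(s - 1)*(s + 4)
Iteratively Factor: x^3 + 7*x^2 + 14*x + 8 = (x + 4)*(x^2 + 3*x + 2) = (x + 1)*(x + 4)*(x + 2)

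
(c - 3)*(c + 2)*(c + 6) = c^3 + 5*c^2 - 12*c - 36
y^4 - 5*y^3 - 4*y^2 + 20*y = y*(y - 5)*(y - 2)*(y + 2)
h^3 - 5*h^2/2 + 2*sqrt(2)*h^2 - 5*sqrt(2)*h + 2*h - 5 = (h - 5/2)*(h + sqrt(2))^2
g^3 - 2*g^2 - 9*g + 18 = (g - 3)*(g - 2)*(g + 3)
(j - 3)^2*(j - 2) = j^3 - 8*j^2 + 21*j - 18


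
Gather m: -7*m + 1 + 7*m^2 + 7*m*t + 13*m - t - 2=7*m^2 + m*(7*t + 6) - t - 1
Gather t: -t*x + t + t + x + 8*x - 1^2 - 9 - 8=t*(2 - x) + 9*x - 18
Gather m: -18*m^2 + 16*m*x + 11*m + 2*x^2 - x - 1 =-18*m^2 + m*(16*x + 11) + 2*x^2 - x - 1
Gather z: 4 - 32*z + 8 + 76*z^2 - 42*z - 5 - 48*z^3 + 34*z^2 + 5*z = -48*z^3 + 110*z^2 - 69*z + 7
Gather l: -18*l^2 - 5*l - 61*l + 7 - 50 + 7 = -18*l^2 - 66*l - 36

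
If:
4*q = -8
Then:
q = -2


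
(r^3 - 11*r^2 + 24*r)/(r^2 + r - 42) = r*(r^2 - 11*r + 24)/(r^2 + r - 42)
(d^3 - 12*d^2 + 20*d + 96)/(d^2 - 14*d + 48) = d + 2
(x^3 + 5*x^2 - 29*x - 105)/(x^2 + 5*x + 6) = (x^2 + 2*x - 35)/(x + 2)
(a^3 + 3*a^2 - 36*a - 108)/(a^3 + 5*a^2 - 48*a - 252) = (a^2 - 3*a - 18)/(a^2 - a - 42)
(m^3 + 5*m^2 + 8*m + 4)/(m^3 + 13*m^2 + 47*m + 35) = (m^2 + 4*m + 4)/(m^2 + 12*m + 35)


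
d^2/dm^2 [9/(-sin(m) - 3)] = 9*(sin(m)^2 - 3*sin(m) - 2)/(sin(m) + 3)^3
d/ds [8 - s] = -1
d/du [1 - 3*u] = -3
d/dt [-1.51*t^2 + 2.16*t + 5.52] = 2.16 - 3.02*t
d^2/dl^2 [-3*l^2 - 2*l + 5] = -6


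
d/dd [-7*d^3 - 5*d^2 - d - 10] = -21*d^2 - 10*d - 1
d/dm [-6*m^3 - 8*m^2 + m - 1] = -18*m^2 - 16*m + 1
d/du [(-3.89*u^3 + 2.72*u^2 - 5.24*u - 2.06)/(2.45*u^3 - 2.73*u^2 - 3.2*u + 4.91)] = (3.95569999999999*u^4 + 50.572*u^3 - 65.1679*u^2 + 15.4628*u - 32.3204)/(6.0025*u^6 - 13.377*u^5 - 8.2271*u^4 + 41.531*u^3 - 16.5686*u^2 - 31.424*u + 24.1081)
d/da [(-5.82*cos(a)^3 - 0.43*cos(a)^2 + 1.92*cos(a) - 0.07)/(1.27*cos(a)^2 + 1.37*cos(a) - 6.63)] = (7.3914*cos(a)^4 + 15.9468*cos(a)^3 - 112.7323*cos(a)^2 - 5.8796*cos(a) + 12.6337)*sin(a)/(1.6129*cos(a)^4 + 3.4798*cos(a)^3 - 14.9633*cos(a)^2 - 18.1662*cos(a) + 43.9569)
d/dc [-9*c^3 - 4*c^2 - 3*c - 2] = -27*c^2 - 8*c - 3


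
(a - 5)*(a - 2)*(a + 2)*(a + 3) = a^4 - 2*a^3 - 19*a^2 + 8*a + 60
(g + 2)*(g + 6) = g^2 + 8*g + 12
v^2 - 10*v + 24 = (v - 6)*(v - 4)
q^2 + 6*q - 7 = (q - 1)*(q + 7)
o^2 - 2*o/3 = o*(o - 2/3)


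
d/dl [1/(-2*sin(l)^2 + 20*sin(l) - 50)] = cos(l)/(sin(l) - 5)^3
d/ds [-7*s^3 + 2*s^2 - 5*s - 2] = -21*s^2 + 4*s - 5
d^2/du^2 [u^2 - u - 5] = 2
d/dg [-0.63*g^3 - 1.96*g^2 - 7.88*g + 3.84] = -1.89*g^2 - 3.92*g - 7.88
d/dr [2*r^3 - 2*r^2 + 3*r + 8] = 6*r^2 - 4*r + 3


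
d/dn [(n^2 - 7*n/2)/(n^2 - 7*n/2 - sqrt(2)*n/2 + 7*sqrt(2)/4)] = -sqrt(2)/(2*n^2 - 2*sqrt(2)*n + 1)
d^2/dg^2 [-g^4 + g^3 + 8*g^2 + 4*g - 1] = -12*g^2 + 6*g + 16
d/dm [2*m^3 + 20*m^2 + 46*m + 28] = 6*m^2 + 40*m + 46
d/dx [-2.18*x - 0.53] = -2.18000000000000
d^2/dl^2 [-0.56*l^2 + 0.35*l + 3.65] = -1.12000000000000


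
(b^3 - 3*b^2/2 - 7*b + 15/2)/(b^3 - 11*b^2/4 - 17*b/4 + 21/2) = 2*(2*b^2 + 3*b - 5)/(4*b^2 + b - 14)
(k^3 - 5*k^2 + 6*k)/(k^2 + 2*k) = (k^2 - 5*k + 6)/(k + 2)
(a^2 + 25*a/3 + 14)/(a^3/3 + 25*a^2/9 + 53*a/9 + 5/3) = 3*(3*a^2 + 25*a + 42)/(3*a^3 + 25*a^2 + 53*a + 15)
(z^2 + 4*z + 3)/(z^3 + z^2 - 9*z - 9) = 1/(z - 3)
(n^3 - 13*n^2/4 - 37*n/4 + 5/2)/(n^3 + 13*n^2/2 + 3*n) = (4*n^3 - 13*n^2 - 37*n + 10)/(2*n*(2*n^2 + 13*n + 6))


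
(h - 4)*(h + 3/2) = h^2 - 5*h/2 - 6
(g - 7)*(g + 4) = g^2 - 3*g - 28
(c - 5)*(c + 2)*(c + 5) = c^3 + 2*c^2 - 25*c - 50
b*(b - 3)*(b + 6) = b^3 + 3*b^2 - 18*b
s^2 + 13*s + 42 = (s + 6)*(s + 7)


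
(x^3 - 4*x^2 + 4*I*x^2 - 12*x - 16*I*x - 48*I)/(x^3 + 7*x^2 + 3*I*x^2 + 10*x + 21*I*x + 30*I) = (x^2 + x*(-6 + 4*I) - 24*I)/(x^2 + x*(5 + 3*I) + 15*I)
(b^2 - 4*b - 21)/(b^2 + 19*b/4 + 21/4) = 4*(b - 7)/(4*b + 7)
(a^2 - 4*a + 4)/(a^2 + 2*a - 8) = (a - 2)/(a + 4)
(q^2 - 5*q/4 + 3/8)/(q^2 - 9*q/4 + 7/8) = (4*q - 3)/(4*q - 7)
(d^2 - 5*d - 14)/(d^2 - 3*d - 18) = (-d^2 + 5*d + 14)/(-d^2 + 3*d + 18)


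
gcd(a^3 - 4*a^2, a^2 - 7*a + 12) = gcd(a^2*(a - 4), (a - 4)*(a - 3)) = a - 4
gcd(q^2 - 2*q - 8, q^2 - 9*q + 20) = q - 4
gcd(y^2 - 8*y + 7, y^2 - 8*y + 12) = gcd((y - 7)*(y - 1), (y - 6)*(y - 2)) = 1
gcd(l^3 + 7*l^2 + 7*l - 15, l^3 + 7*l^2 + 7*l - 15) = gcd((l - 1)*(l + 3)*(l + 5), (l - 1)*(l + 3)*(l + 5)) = l^3 + 7*l^2 + 7*l - 15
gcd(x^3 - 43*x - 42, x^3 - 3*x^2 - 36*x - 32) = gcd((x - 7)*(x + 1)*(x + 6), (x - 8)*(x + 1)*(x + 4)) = x + 1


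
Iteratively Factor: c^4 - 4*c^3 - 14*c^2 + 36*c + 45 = (c - 5)*(c^3 + c^2 - 9*c - 9) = (c - 5)*(c + 3)*(c^2 - 2*c - 3) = (c - 5)*(c - 3)*(c + 3)*(c + 1)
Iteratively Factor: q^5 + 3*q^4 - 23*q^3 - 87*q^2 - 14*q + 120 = (q + 2)*(q^4 + q^3 - 25*q^2 - 37*q + 60) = (q + 2)*(q + 4)*(q^3 - 3*q^2 - 13*q + 15) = (q + 2)*(q + 3)*(q + 4)*(q^2 - 6*q + 5) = (q - 5)*(q + 2)*(q + 3)*(q + 4)*(q - 1)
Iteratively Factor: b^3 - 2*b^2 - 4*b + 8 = (b - 2)*(b^2 - 4) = (b - 2)^2*(b + 2)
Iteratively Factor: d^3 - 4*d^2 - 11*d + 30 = (d - 5)*(d^2 + d - 6) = (d - 5)*(d - 2)*(d + 3)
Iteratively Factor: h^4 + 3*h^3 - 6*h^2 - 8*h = (h + 1)*(h^3 + 2*h^2 - 8*h) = h*(h + 1)*(h^2 + 2*h - 8) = h*(h + 1)*(h + 4)*(h - 2)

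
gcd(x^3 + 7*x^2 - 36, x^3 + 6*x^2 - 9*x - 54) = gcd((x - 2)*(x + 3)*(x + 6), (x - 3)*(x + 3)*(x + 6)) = x^2 + 9*x + 18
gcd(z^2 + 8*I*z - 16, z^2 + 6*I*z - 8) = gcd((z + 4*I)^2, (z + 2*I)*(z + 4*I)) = z + 4*I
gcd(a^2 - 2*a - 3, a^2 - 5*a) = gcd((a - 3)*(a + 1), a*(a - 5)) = 1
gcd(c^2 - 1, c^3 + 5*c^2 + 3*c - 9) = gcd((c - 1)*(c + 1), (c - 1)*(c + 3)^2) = c - 1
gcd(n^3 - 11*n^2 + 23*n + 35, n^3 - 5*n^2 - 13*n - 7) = n^2 - 6*n - 7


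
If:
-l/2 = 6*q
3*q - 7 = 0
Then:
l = -28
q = 7/3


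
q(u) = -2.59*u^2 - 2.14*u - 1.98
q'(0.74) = -5.97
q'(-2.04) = 8.43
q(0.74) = -4.98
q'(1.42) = -9.50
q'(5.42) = -30.22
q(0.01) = -2.00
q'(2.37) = -14.42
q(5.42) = -89.66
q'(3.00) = -17.68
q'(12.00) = -64.30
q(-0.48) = -1.55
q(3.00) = -31.71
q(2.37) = -21.60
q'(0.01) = -2.19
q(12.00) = -400.62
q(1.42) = -10.24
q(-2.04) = -8.39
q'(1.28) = -8.77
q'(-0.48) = 0.35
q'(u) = -5.18*u - 2.14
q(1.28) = -8.96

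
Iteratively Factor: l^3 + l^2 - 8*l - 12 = (l - 3)*(l^2 + 4*l + 4) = (l - 3)*(l + 2)*(l + 2)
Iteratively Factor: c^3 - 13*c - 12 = (c + 3)*(c^2 - 3*c - 4) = (c - 4)*(c + 3)*(c + 1)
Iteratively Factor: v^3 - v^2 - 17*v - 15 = (v - 5)*(v^2 + 4*v + 3) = (v - 5)*(v + 1)*(v + 3)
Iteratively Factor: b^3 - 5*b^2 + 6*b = (b)*(b^2 - 5*b + 6) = b*(b - 2)*(b - 3)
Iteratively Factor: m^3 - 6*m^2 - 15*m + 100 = (m - 5)*(m^2 - m - 20) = (m - 5)^2*(m + 4)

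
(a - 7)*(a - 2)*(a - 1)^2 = a^4 - 11*a^3 + 33*a^2 - 37*a + 14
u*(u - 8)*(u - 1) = u^3 - 9*u^2 + 8*u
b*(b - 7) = b^2 - 7*b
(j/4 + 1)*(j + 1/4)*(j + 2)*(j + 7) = j^4/4 + 53*j^3/16 + 213*j^2/16 + 137*j/8 + 7/2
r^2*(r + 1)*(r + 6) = r^4 + 7*r^3 + 6*r^2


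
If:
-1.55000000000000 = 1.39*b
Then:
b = -1.12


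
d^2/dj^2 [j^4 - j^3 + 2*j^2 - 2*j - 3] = 12*j^2 - 6*j + 4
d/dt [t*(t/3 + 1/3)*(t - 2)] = t^2 - 2*t/3 - 2/3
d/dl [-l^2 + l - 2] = 1 - 2*l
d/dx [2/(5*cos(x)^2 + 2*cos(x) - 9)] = 4*(5*cos(x) + 1)*sin(x)/(5*cos(x)^2 + 2*cos(x) - 9)^2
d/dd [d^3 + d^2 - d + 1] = 3*d^2 + 2*d - 1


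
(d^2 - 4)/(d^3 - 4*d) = 1/d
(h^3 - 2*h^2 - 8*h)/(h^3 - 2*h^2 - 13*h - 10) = h*(h - 4)/(h^2 - 4*h - 5)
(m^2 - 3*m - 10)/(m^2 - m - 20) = (m + 2)/(m + 4)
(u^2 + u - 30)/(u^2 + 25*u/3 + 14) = 3*(u - 5)/(3*u + 7)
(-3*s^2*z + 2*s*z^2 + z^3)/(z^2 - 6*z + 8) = z*(-3*s^2 + 2*s*z + z^2)/(z^2 - 6*z + 8)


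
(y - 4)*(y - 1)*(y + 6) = y^3 + y^2 - 26*y + 24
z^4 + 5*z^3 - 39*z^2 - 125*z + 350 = (z - 5)*(z - 2)*(z + 5)*(z + 7)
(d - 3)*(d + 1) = d^2 - 2*d - 3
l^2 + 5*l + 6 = (l + 2)*(l + 3)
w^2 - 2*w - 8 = (w - 4)*(w + 2)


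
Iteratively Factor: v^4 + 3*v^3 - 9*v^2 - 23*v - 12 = (v - 3)*(v^3 + 6*v^2 + 9*v + 4) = (v - 3)*(v + 1)*(v^2 + 5*v + 4) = (v - 3)*(v + 1)*(v + 4)*(v + 1)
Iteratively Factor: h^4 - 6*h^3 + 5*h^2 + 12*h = (h - 3)*(h^3 - 3*h^2 - 4*h) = (h - 3)*(h + 1)*(h^2 - 4*h) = (h - 4)*(h - 3)*(h + 1)*(h)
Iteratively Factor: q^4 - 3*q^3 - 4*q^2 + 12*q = (q - 2)*(q^3 - q^2 - 6*q) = q*(q - 2)*(q^2 - q - 6) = q*(q - 2)*(q + 2)*(q - 3)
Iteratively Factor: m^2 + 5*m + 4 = (m + 1)*(m + 4)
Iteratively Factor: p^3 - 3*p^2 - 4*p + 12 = (p - 2)*(p^2 - p - 6) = (p - 3)*(p - 2)*(p + 2)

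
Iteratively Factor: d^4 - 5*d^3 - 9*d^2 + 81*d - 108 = (d + 4)*(d^3 - 9*d^2 + 27*d - 27) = (d - 3)*(d + 4)*(d^2 - 6*d + 9) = (d - 3)^2*(d + 4)*(d - 3)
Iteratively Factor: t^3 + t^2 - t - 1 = (t - 1)*(t^2 + 2*t + 1) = (t - 1)*(t + 1)*(t + 1)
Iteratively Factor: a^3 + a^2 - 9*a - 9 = (a + 3)*(a^2 - 2*a - 3) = (a - 3)*(a + 3)*(a + 1)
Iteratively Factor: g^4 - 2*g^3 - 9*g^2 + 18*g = (g)*(g^3 - 2*g^2 - 9*g + 18) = g*(g - 3)*(g^2 + g - 6) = g*(g - 3)*(g - 2)*(g + 3)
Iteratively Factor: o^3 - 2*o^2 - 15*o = (o + 3)*(o^2 - 5*o) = o*(o + 3)*(o - 5)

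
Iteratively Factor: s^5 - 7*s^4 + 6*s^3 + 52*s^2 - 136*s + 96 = (s - 2)*(s^4 - 5*s^3 - 4*s^2 + 44*s - 48) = (s - 2)^2*(s^3 - 3*s^2 - 10*s + 24) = (s - 2)^3*(s^2 - s - 12) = (s - 2)^3*(s + 3)*(s - 4)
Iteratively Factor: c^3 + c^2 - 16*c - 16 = (c + 1)*(c^2 - 16) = (c - 4)*(c + 1)*(c + 4)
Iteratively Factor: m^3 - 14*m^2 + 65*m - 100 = (m - 4)*(m^2 - 10*m + 25) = (m - 5)*(m - 4)*(m - 5)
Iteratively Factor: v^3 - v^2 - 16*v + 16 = (v - 1)*(v^2 - 16) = (v - 4)*(v - 1)*(v + 4)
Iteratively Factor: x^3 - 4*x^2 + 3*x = (x - 1)*(x^2 - 3*x) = x*(x - 1)*(x - 3)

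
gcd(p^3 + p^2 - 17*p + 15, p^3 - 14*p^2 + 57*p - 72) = p - 3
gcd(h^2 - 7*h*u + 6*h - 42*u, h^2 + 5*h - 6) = h + 6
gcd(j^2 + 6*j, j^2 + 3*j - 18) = j + 6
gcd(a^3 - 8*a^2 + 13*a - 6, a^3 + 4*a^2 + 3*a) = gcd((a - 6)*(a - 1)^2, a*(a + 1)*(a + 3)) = 1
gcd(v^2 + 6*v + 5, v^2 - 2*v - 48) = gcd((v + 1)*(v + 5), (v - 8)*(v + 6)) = 1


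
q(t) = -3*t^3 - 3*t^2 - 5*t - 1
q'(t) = -9*t^2 - 6*t - 5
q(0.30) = -2.85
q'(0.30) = -7.61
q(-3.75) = 133.77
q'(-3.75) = -109.06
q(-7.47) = 1119.45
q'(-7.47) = -462.39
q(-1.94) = 19.31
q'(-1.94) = -27.23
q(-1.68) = 13.16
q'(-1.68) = -20.32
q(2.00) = -47.00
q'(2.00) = -53.00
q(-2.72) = 50.78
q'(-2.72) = -55.27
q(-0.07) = -0.66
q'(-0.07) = -4.62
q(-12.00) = 4811.00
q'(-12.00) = -1229.00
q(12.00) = -5677.00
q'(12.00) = -1373.00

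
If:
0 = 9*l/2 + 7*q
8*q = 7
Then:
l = -49/36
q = 7/8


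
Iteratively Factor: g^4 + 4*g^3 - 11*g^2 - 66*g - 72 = (g + 3)*(g^3 + g^2 - 14*g - 24) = (g + 3)^2*(g^2 - 2*g - 8) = (g + 2)*(g + 3)^2*(g - 4)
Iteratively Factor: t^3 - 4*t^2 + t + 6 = (t + 1)*(t^2 - 5*t + 6) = (t - 2)*(t + 1)*(t - 3)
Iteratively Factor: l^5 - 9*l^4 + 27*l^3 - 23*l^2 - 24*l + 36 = (l + 1)*(l^4 - 10*l^3 + 37*l^2 - 60*l + 36) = (l - 2)*(l + 1)*(l^3 - 8*l^2 + 21*l - 18) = (l - 2)^2*(l + 1)*(l^2 - 6*l + 9) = (l - 3)*(l - 2)^2*(l + 1)*(l - 3)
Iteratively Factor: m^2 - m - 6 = (m - 3)*(m + 2)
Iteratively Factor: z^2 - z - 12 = (z + 3)*(z - 4)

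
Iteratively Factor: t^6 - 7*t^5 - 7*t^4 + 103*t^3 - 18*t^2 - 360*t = (t)*(t^5 - 7*t^4 - 7*t^3 + 103*t^2 - 18*t - 360) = t*(t - 3)*(t^4 - 4*t^3 - 19*t^2 + 46*t + 120) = t*(t - 5)*(t - 3)*(t^3 + t^2 - 14*t - 24) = t*(t - 5)*(t - 4)*(t - 3)*(t^2 + 5*t + 6) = t*(t - 5)*(t - 4)*(t - 3)*(t + 2)*(t + 3)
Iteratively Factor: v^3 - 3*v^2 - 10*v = (v - 5)*(v^2 + 2*v) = v*(v - 5)*(v + 2)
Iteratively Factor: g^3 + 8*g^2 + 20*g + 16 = (g + 4)*(g^2 + 4*g + 4) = (g + 2)*(g + 4)*(g + 2)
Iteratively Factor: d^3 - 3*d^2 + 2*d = (d - 2)*(d^2 - d) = (d - 2)*(d - 1)*(d)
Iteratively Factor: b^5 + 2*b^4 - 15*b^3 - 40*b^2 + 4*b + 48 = (b + 2)*(b^4 - 15*b^2 - 10*b + 24) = (b + 2)*(b + 3)*(b^3 - 3*b^2 - 6*b + 8) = (b - 4)*(b + 2)*(b + 3)*(b^2 + b - 2) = (b - 4)*(b + 2)^2*(b + 3)*(b - 1)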